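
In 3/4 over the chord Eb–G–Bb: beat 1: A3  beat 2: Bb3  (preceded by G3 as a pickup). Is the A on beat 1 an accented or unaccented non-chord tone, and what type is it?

The harmony at that moment is Eb major triad (Eb, G, Bb); A3 is not a chord tone.
It is approached by step up from G3 and left by step up to Bb3.
Step in, step out in the same direction — a passing tone.
It falls on the downbeat, so it is accented.

Accented passing tone.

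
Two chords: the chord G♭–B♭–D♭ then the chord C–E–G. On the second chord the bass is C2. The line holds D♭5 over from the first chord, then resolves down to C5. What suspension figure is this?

At the second chord the bass is C2. The suspended D♭5 lies a ninth above the bass; after resolving down by step to C5, the interval above the bass becomes an octave.
Suspension figures are named by those two intervals: 9–8.

9–8 suspension.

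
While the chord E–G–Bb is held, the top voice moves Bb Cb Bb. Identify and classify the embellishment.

The harmony at that moment is E diminished triad (E, G, Bb); Cb is not a chord tone.
It is approached by step up from Bb and left by step down to Bb.
Step away and step back to the same note — a neighbor tone (upper neighbor).

Cb is a neighbor tone.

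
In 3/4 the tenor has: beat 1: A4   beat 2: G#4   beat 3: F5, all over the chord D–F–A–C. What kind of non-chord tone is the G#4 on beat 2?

The harmony at that moment is D minor seventh chord (D, F, A, C); G#4 is not a chord tone.
It is approached by step down from A4 and left by leap up to F5.
Step in, leap out, on a weak beat — an escape tone.

Escape tone.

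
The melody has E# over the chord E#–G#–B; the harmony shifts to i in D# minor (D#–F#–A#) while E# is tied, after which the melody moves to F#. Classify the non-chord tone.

E# is a retardation.

The harmony at that moment is D# minor triad (D#, F#, A#); E# is not a chord tone.
It is held over (the same pitch as the preceding E#) and left by step up to F#.
Held over from the previous chord and resolving up by step — a retardation.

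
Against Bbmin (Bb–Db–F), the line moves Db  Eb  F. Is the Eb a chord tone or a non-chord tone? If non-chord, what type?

The harmony at that moment is Bb minor triad (Bb, Db, F); Eb is not a chord tone.
It is approached by step up from Db and left by step up to F.
Step in, step out in the same direction — a passing tone.

Non-chord tone — a passing tone.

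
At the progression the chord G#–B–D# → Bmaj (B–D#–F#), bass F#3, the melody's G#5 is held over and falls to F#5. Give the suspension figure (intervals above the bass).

9–8 suspension.

At the second chord the bass is F#3. The suspended G#5 lies a ninth above the bass; after resolving down by step to F#5, the interval above the bass becomes an octave.
Suspension figures are named by those two intervals: 9–8.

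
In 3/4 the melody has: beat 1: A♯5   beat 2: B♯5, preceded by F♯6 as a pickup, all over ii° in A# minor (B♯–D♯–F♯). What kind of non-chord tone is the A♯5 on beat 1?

Appoggiatura.

The harmony at that moment is B♯ diminished triad (B♯, D♯, F♯); A♯5 is not a chord tone.
It is approached by leap down from F♯6 and left by step up to B♯5.
Leap in, step out, metrically accented — an appoggiatura.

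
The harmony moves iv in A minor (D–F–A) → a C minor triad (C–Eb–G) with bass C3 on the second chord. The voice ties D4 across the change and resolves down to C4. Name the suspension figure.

At the second chord the bass is C3. The suspended D4 lies a ninth above the bass; after resolving down by step to C4, the interval above the bass becomes an octave.
Suspension figures are named by those two intervals: 9–8.

9–8 suspension.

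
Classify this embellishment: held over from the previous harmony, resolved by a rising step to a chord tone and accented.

Approach: by preparation — the pitch is first a chord tone, then held (tied or repeated) while the harmony changes under it. Departure: up by step. Metric position: strong.
A prepared dissonance that resolves upward by step — a retardation. (The same figure resolving downward would be a suspension.)

Retardation.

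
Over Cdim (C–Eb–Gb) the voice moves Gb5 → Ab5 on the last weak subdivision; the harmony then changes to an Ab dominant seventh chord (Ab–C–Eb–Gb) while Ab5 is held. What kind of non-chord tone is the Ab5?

The harmony at that moment is C diminished triad (C, Eb, Gb); Ab5 is not a chord tone.
It is approached by step up from Gb5 and then sustained as the same pitch into the next harmony.
Arriving early and becoming a chord tone when the harmony changes — an anticipation.

Ab5 is an anticipation.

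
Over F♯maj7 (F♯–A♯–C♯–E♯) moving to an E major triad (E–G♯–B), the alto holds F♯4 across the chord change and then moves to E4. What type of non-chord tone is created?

The harmony at that moment is E major triad (E, G♯, B); F♯4 is not a chord tone.
It is held over (the same pitch as the preceding F♯4) and left by step down to E4.
Held over from the previous chord and resolving down by step — a suspension.

F♯4 is a suspension.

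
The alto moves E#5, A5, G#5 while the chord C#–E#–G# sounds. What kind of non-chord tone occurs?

A5 is an appoggiatura.

The harmony at that moment is C# major triad (C#, E#, G#); A5 is not a chord tone.
It is approached by leap up from E#5 and left by step down to G#5.
Leap in, step out — an appoggiatura.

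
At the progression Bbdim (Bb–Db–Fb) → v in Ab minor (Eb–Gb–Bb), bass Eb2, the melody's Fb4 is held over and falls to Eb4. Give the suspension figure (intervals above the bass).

At the second chord the bass is Eb2. The suspended Fb4 lies a ninth above the bass; after resolving down by step to Eb4, the interval above the bass becomes an octave.
Suspension figures are named by those two intervals: 9–8.

9–8 suspension.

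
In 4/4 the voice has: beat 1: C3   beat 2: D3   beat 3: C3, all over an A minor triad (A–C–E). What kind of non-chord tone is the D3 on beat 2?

Upper neighbor tone.

The harmony at that moment is A minor triad (A, C, E); D3 is not a chord tone.
It is approached by step up from C3 and left by step down to C3.
Step away and step back to the same note — a neighbor tone (upper neighbor).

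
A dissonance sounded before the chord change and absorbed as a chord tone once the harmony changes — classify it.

Approach: ahead of the chord change (typically by step), so it is dissonant against the current harmony. Departure: none — the same pitch is restated or held and is a chord tone of the new harmony.
Dissonant first, consonant once the harmony catches up: the note simply arrives early — an anticipation. (The reverse timing, consonant first and dissonant after the change, would be a suspension or retardation.)

Anticipation.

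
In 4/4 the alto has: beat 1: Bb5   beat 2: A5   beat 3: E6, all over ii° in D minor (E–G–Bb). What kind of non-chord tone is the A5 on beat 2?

The harmony at that moment is E diminished triad (E, G, Bb); A5 is not a chord tone.
It is approached by step down from Bb5 and left by leap up to E6.
Step in, leap out, on a weak beat — an escape tone.

Escape tone.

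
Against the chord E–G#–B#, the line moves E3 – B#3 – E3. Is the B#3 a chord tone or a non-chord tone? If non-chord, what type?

E augmented triad contains E, G#, B#; B# is the fifth, so it is a chord tone.

Chord tone (the fifth of E augmented triad).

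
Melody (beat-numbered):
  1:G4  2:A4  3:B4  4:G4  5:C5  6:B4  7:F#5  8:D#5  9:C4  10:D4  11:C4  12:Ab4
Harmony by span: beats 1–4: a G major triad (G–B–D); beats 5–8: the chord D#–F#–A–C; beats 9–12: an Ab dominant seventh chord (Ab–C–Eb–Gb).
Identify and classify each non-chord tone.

A4 (beat 2) — passing tone; B4 (beat 6) — escape tone; D4 (beat 10) — neighbor tone.

The harmony at that moment is G major triad (G, B, D); A4 is not a chord tone.
It is approached by step up from G4 and left by step up to B4.
Step in, step out in the same direction — a passing tone.
The harmony at that moment is D# diminished seventh chord (D#, F#, A, C); B4 is not a chord tone.
It is approached by step down from C5 and left by leap up to F#5.
Step in, leap out — an escape tone.
The harmony at that moment is Ab dominant seventh chord (Ab, C, Eb, Gb); D4 is not a chord tone.
It is approached by step up from C4 and left by step down to C4.
Step away and step back to the same note — a neighbor tone (upper neighbor).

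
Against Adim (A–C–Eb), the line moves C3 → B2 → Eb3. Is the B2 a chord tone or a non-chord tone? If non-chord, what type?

The harmony at that moment is A diminished triad (A, C, Eb); B2 is not a chord tone.
It is approached by step down from C3 and left by leap up to Eb3.
Step in, leap out — an escape tone.

Non-chord tone — an escape tone.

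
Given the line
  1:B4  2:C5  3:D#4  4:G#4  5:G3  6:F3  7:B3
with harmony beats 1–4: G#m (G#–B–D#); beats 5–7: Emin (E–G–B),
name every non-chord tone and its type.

The harmony at that moment is G# minor triad (G#, B, D#); C5 is not a chord tone.
It is approached by step up from B4 and left by leap down to D#4.
Step in, leap out — an escape tone.
The harmony at that moment is E minor triad (E, G, B); F3 is not a chord tone.
It is approached by step down from G3 and left by leap up to B3.
Step in, leap out — an escape tone.

C5 (beat 2) — escape tone; F3 (beat 6) — escape tone.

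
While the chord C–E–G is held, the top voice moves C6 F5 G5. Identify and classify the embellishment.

The harmony at that moment is C major triad (C, E, G); F5 is not a chord tone.
It is approached by leap down from C6 and left by step up to G5.
Leap in, step out — an appoggiatura.

F5 is an appoggiatura.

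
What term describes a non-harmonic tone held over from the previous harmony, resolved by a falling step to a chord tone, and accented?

Approach: by preparation — the pitch is first a chord tone, then held (tied or repeated) while the harmony changes under it. Departure: down by step. Metric position: strong.
A prepared dissonance that resolves downward by step — a suspension. (The same figure resolving upward would be a retardation.)

Suspension.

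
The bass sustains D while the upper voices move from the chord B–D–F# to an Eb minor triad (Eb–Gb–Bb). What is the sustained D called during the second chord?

The harmony at that moment is Eb minor triad (Eb, Gb, Bb); D is not a chord tone.
It is held over (the same pitch as the preceding D) and then sustained as the same pitch into the next harmony.
Sustained through a change of harmony — a pedal tone.

Pedal tone (pedal point).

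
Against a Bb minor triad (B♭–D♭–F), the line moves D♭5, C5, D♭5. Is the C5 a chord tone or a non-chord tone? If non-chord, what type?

The harmony at that moment is B♭ minor triad (B♭, D♭, F); C5 is not a chord tone.
It is approached by step down from D♭5 and left by step up to D♭5.
Step away and step back to the same note — a neighbor tone (lower neighbor).

Non-chord tone — a neighbor tone.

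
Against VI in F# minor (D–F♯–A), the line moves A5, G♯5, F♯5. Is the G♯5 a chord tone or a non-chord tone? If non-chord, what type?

Non-chord tone — a passing tone.

The harmony at that moment is D major triad (D, F♯, A); G♯5 is not a chord tone.
It is approached by step down from A5 and left by step down to F♯5.
Step in, step out in the same direction — a passing tone.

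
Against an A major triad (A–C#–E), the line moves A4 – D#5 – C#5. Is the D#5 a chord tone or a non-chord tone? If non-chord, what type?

The harmony at that moment is A major triad (A, C#, E); D#5 is not a chord tone.
It is approached by leap up from A4 and left by step down to C#5.
Leap in, step out — an appoggiatura.

Non-chord tone — an appoggiatura.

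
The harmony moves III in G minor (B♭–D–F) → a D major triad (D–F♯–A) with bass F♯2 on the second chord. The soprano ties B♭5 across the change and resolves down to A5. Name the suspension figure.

4–3 suspension.

At the second chord the bass is F♯2. The suspended B♭5 lies a fourth above the bass; after resolving down by step to A5, the interval above the bass becomes a third.
Suspension figures are named by those two intervals: 4–3.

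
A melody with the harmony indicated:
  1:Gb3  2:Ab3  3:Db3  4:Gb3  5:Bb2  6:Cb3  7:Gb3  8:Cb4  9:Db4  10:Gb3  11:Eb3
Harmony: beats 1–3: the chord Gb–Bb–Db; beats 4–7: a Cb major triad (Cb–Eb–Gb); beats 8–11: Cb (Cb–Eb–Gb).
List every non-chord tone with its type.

The harmony at that moment is Gb major triad (Gb, Bb, Db); Ab3 is not a chord tone.
It is approached by step up from Gb3 and left by leap down to Db3.
Step in, leap out — an escape tone.
The harmony at that moment is Cb major triad (Cb, Eb, Gb); Bb2 is not a chord tone.
It is approached by leap down from Gb3 and left by step up to Cb3.
Leap in, step out — an appoggiatura.
The harmony at that moment is Cb major triad (Cb, Eb, Gb); Db4 is not a chord tone.
It is approached by step up from Cb4 and left by leap down to Gb3.
Step in, leap out — an escape tone.

Ab3 (beat 2) — escape tone; Bb2 (beat 5) — appoggiatura; Db4 (beat 9) — escape tone.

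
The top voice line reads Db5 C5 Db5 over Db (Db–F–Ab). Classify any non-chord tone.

C5 is a neighbor tone.

The harmony at that moment is Db major triad (Db, F, Ab); C5 is not a chord tone.
It is approached by step down from Db5 and left by step up to Db5.
Step away and step back to the same note — a neighbor tone (lower neighbor).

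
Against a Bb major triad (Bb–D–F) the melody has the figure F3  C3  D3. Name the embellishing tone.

C3 is an appoggiatura.

The harmony at that moment is Bb major triad (Bb, D, F); C3 is not a chord tone.
It is approached by leap down from F3 and left by step up to D3.
Leap in, step out — an appoggiatura.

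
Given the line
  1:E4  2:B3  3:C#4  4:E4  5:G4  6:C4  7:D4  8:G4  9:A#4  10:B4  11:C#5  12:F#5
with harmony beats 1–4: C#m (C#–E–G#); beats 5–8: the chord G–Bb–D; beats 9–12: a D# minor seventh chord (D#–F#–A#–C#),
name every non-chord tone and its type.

The harmony at that moment is C# minor triad (C#, E, G#); B3 is not a chord tone.
It is approached by leap down from E4 and left by step up to C#4.
Leap in, step out — an appoggiatura.
The harmony at that moment is G minor triad (G, Bb, D); C4 is not a chord tone.
It is approached by leap down from G4 and left by step up to D4.
Leap in, step out — an appoggiatura.
The harmony at that moment is D# minor seventh chord (D#, F#, A#, C#); B4 is not a chord tone.
It is approached by step up from A#4 and left by step up to C#5.
Step in, step out in the same direction — a passing tone.

B3 (beat 2) — appoggiatura; C4 (beat 6) — appoggiatura; B4 (beat 10) — passing tone.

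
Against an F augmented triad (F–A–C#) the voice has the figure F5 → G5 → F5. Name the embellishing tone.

The harmony at that moment is F augmented triad (F, A, C#); G5 is not a chord tone.
It is approached by step up from F5 and left by step down to F5.
Step away and step back to the same note — a neighbor tone (upper neighbor).

G5 is a neighbor tone.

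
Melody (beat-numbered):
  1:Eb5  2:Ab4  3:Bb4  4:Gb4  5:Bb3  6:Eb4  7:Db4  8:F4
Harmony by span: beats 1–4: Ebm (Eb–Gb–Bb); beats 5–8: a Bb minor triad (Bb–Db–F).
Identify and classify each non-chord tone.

The harmony at that moment is Eb minor triad (Eb, Gb, Bb); Ab4 is not a chord tone.
It is approached by leap down from Eb5 and left by step up to Bb4.
Leap in, step out — an appoggiatura.
The harmony at that moment is Bb minor triad (Bb, Db, F); Eb4 is not a chord tone.
It is approached by leap up from Bb3 and left by step down to Db4.
Leap in, step out — an appoggiatura.

Ab4 (beat 2) — appoggiatura; Eb4 (beat 6) — appoggiatura.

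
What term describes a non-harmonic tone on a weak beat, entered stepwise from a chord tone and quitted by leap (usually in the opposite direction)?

Escape tone.

Approach: by step. Departure: by leap. Metric position: weak.
Step in, leap out, from a weak position — an escape tone (échappée). (It is the mirror image of the appoggiatura, which leaps in and steps out on a strong beat.)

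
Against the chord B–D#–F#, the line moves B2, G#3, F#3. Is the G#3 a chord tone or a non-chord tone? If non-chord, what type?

The harmony at that moment is B major triad (B, D#, F#); G#3 is not a chord tone.
It is approached by leap up from B2 and left by step down to F#3.
Leap in, step out — an appoggiatura.

Non-chord tone — an appoggiatura.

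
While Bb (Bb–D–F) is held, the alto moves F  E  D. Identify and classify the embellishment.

The harmony at that moment is Bb major triad (Bb, D, F); E is not a chord tone.
It is approached by step down from F and left by step down to D.
Step in, step out in the same direction — a passing tone.

E is a passing tone.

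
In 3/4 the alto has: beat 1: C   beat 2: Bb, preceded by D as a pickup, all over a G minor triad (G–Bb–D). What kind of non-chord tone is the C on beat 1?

The harmony at that moment is G minor triad (G, Bb, D); C is not a chord tone.
It is approached by step down from D and left by step down to Bb.
Step in, step out in the same direction — a passing tone.

Passing tone.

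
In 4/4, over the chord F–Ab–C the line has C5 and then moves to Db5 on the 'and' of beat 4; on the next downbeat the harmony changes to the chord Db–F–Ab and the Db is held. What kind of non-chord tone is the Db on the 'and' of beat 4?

The harmony at that moment is F minor triad (F, Ab, C); Db5 is not a chord tone.
It is approached by step up from C5 and then sustained as the same pitch into the next harmony.
Arriving early and becoming a chord tone when the harmony changes — an anticipation.

Anticipation.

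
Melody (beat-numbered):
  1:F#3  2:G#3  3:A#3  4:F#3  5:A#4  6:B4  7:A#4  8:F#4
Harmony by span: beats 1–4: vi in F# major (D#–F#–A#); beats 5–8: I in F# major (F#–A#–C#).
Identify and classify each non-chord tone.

G#3 (beat 2) — passing tone; B4 (beat 6) — neighbor tone.

The harmony at that moment is D# minor triad (D#, F#, A#); G#3 is not a chord tone.
It is approached by step up from F#3 and left by step up to A#3.
Step in, step out in the same direction — a passing tone.
The harmony at that moment is F# major triad (F#, A#, C#); B4 is not a chord tone.
It is approached by step up from A#4 and left by step down to A#4.
Step away and step back to the same note — a neighbor tone (upper neighbor).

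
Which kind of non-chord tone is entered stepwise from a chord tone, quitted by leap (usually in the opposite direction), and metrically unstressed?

Escape tone.

Approach: by step. Departure: by leap. Metric position: weak.
Step in, leap out, from a weak position — an escape tone (échappée). (It is the mirror image of the appoggiatura, which leaps in and steps out on a strong beat.)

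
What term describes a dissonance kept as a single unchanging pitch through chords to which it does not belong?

Pedal tone.

Approach: none. Departure: none — a single pitch is sustained while the chords change around it, passing through harmonies that do not contain it.
No melodic motion at all; the dissonance is created entirely by the moving harmonies against the stationary note — a pedal tone (pedal point).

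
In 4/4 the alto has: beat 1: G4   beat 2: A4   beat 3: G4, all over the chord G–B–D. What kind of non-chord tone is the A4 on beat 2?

The harmony at that moment is G major triad (G, B, D); A4 is not a chord tone.
It is approached by step up from G4 and left by step down to G4.
Step away and step back to the same note — a neighbor tone (upper neighbor).

Upper neighbor tone.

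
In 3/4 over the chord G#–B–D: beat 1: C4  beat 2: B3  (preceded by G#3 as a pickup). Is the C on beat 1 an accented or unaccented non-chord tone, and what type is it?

The harmony at that moment is G# diminished triad (G#, B, D); C4 is not a chord tone.
It is approached by leap up from G#3 and left by step down to B3.
Leap in, step out — an appoggiatura.
It falls on the downbeat, so it is accented.

Accented appoggiatura.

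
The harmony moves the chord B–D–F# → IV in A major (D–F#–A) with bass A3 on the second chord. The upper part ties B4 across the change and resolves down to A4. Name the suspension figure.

At the second chord the bass is A3. The suspended B4 lies a ninth above the bass; after resolving down by step to A4, the interval above the bass becomes an octave.
Suspension figures are named by those two intervals: 9–8.

9–8 suspension.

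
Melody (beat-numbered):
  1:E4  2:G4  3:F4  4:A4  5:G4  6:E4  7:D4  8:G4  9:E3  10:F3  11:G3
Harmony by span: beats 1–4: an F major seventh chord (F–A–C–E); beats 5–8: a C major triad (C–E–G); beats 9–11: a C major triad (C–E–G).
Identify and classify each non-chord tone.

The harmony at that moment is F major seventh chord (F, A, C, E); G4 is not a chord tone.
It is approached by leap up from E4 and left by step down to F4.
Leap in, step out — an appoggiatura.
The harmony at that moment is C major triad (C, E, G); D4 is not a chord tone.
It is approached by step down from E4 and left by leap up to G4.
Step in, leap out — an escape tone.
The harmony at that moment is C major triad (C, E, G); F3 is not a chord tone.
It is approached by step up from E3 and left by step up to G3.
Step in, step out in the same direction — a passing tone.

G4 (beat 2) — appoggiatura; D4 (beat 7) — escape tone; F3 (beat 10) — passing tone.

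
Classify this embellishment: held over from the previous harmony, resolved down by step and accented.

Approach: by preparation — the pitch is first a chord tone, then held (tied or repeated) while the harmony changes under it. Departure: down by step. Metric position: strong.
A prepared dissonance that resolves downward by step — a suspension. (The same figure resolving upward would be a retardation.)

Suspension.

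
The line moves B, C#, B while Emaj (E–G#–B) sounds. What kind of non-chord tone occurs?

The harmony at that moment is E major triad (E, G#, B); C# is not a chord tone.
It is approached by step up from B and left by step down to B.
Step away and step back to the same note — a neighbor tone (upper neighbor).

C# is a neighbor tone.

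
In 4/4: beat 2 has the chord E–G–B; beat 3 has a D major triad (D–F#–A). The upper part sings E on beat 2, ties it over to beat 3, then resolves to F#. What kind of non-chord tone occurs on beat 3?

Retardation.

The harmony at that moment is D major triad (D, F#, A); E is not a chord tone.
It is held over (the same pitch as the preceding E) and left by step up to F#.
Held over from the previous chord and resolving up by step — a retardation.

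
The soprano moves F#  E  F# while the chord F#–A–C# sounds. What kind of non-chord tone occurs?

The harmony at that moment is F# minor triad (F#, A, C#); E is not a chord tone.
It is approached by step down from F# and left by step up to F#.
Step away and step back to the same note — a neighbor tone (lower neighbor).

E is a neighbor tone.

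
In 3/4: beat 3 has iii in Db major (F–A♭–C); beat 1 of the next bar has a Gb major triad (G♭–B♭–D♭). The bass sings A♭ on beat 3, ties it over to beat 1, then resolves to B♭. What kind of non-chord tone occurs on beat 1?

Retardation.

The harmony at that moment is G♭ major triad (G♭, B♭, D♭); A♭ is not a chord tone.
It is held over (the same pitch as the preceding A♭) and left by step up to B♭.
Held over from the previous chord and resolving up by step — a retardation.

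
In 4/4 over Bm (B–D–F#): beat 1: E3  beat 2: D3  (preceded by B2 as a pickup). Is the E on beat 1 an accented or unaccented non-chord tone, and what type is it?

The harmony at that moment is B minor triad (B, D, F#); E3 is not a chord tone.
It is approached by leap up from B2 and left by step down to D3.
Leap in, step out — an appoggiatura.
It falls on the downbeat, so it is accented.

Accented appoggiatura.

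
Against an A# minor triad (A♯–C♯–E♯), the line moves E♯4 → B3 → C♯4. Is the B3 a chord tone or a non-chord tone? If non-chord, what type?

Non-chord tone — an appoggiatura.

The harmony at that moment is A♯ minor triad (A♯, C♯, E♯); B3 is not a chord tone.
It is approached by leap down from E♯4 and left by step up to C♯4.
Leap in, step out — an appoggiatura.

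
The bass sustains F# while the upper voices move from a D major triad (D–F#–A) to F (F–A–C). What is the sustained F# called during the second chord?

Pedal tone (pedal point).

The harmony at that moment is F major triad (F, A, C); F# is not a chord tone.
It is held over (the same pitch as the preceding F#) and then sustained as the same pitch into the next harmony.
Sustained through a change of harmony — a pedal tone.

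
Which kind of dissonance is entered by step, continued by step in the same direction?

Approach: by step. Departure: by step, continuing in the same direction.
Stepwise on both sides with no change of direction means the note fills in the space between two different chord tones — a passing tone. (Had it turned back to its starting note it would be a neighbor tone instead.)

Passing tone.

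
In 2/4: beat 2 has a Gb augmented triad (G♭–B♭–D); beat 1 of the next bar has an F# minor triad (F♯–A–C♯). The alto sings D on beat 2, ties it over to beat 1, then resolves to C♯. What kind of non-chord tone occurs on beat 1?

Suspension.

The harmony at that moment is F♯ minor triad (F♯, A, C♯); D is not a chord tone.
It is held over (the same pitch as the preceding D) and left by step down to C♯.
Held over from the previous chord and resolving down by step — a suspension.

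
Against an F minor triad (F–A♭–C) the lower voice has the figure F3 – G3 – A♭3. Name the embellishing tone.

G3 is a passing tone.

The harmony at that moment is F minor triad (F, A♭, C); G3 is not a chord tone.
It is approached by step up from F3 and left by step up to A♭3.
Step in, step out in the same direction — a passing tone.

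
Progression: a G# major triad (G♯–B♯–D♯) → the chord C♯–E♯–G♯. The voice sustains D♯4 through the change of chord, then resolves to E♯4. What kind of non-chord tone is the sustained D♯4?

D♯4 is a retardation.

The harmony at that moment is C♯ major triad (C♯, E♯, G♯); D♯4 is not a chord tone.
It is held over (the same pitch as the preceding D♯4) and left by step up to E♯4.
Held over from the previous chord and resolving up by step — a retardation.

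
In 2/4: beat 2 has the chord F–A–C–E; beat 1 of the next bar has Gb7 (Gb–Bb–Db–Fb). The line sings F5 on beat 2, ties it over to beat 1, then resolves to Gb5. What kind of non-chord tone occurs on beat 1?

Retardation.

The harmony at that moment is Gb dominant seventh chord (Gb, Bb, Db, Fb); F5 is not a chord tone.
It is held over (the same pitch as the preceding F5) and left by step up to Gb5.
Held over from the previous chord and resolving up by step — a retardation.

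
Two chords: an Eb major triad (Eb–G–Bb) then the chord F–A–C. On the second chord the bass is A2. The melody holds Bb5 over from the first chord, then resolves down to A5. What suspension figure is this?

9–8 suspension.

At the second chord the bass is A2. The suspended Bb5 lies a ninth above the bass; after resolving down by step to A5, the interval above the bass becomes an octave.
Suspension figures are named by those two intervals: 9–8.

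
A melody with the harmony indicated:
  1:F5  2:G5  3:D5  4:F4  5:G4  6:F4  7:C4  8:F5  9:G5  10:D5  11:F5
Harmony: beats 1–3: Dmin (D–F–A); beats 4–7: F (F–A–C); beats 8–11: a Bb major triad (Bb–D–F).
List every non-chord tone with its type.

G5 (beat 2) — escape tone; G4 (beat 5) — neighbor tone; G5 (beat 9) — escape tone.

The harmony at that moment is D minor triad (D, F, A); G5 is not a chord tone.
It is approached by step up from F5 and left by leap down to D5.
Step in, leap out — an escape tone.
The harmony at that moment is F major triad (F, A, C); G4 is not a chord tone.
It is approached by step up from F4 and left by step down to F4.
Step away and step back to the same note — a neighbor tone (upper neighbor).
The harmony at that moment is Bb major triad (Bb, D, F); G5 is not a chord tone.
It is approached by step up from F5 and left by leap down to D5.
Step in, leap out — an escape tone.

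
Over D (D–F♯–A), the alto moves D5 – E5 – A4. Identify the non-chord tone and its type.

The harmony at that moment is D major triad (D, F♯, A); E5 is not a chord tone.
It is approached by step up from D5 and left by leap down to A4.
Step in, leap out — an escape tone.

E5 is an escape tone.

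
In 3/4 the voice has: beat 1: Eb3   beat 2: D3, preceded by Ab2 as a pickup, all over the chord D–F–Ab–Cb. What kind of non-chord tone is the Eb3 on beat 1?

Appoggiatura.

The harmony at that moment is D diminished seventh chord (D, F, Ab, Cb); Eb3 is not a chord tone.
It is approached by leap up from Ab2 and left by step down to D3.
Leap in, step out, metrically accented — an appoggiatura.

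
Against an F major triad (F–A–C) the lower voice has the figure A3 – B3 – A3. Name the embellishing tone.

The harmony at that moment is F major triad (F, A, C); B3 is not a chord tone.
It is approached by step up from A3 and left by step down to A3.
Step away and step back to the same note — a neighbor tone (upper neighbor).

B3 is a neighbor tone.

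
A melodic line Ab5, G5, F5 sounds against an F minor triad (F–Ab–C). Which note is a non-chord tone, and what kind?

The harmony at that moment is F minor triad (F, Ab, C); G5 is not a chord tone.
It is approached by step down from Ab5 and left by step down to F5.
Step in, step out in the same direction — a passing tone.

G5 is a passing tone.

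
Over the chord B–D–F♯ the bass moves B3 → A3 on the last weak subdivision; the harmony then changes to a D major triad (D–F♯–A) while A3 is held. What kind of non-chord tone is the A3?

A3 is an anticipation.

The harmony at that moment is B minor triad (B, D, F♯); A3 is not a chord tone.
It is approached by step down from B3 and then sustained as the same pitch into the next harmony.
Arriving early and becoming a chord tone when the harmony changes — an anticipation.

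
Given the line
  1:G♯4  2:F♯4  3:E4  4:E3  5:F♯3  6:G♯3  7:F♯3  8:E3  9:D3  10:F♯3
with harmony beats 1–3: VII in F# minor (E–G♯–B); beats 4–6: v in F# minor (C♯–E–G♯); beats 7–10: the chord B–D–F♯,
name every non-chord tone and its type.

F♯4 (beat 2) — passing tone; F♯3 (beat 5) — passing tone; E3 (beat 8) — passing tone.

The harmony at that moment is E major triad (E, G♯, B); F♯4 is not a chord tone.
It is approached by step down from G♯4 and left by step down to E4.
Step in, step out in the same direction — a passing tone.
The harmony at that moment is C♯ minor triad (C♯, E, G♯); F♯3 is not a chord tone.
It is approached by step up from E3 and left by step up to G♯3.
Step in, step out in the same direction — a passing tone.
The harmony at that moment is B minor triad (B, D, F♯); E3 is not a chord tone.
It is approached by step down from F♯3 and left by step down to D3.
Step in, step out in the same direction — a passing tone.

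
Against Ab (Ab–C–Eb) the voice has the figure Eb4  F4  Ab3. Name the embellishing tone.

The harmony at that moment is Ab major triad (Ab, C, Eb); F4 is not a chord tone.
It is approached by step up from Eb4 and left by leap down to Ab3.
Step in, leap out — an escape tone.

F4 is an escape tone.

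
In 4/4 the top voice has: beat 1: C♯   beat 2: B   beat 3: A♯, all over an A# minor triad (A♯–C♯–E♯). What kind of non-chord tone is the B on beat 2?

Passing tone.

The harmony at that moment is A♯ minor triad (A♯, C♯, E♯); B is not a chord tone.
It is approached by step down from C♯ and left by step down to A♯.
Step in, step out in the same direction — a passing tone.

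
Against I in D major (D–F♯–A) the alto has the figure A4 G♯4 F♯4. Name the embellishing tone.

The harmony at that moment is D major triad (D, F♯, A); G♯4 is not a chord tone.
It is approached by step down from A4 and left by step down to F♯4.
Step in, step out in the same direction — a passing tone.

G♯4 is a passing tone.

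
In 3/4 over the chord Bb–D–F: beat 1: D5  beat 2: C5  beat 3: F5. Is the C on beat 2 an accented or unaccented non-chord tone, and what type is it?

The harmony at that moment is Bb major triad (Bb, D, F); C5 is not a chord tone.
It is approached by step down from D5 and left by leap up to F5.
Step in, leap out — an escape tone.
It falls on a weak beat, so it is unaccented.

Unaccented escape tone.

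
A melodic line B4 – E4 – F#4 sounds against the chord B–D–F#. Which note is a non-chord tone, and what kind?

E4 is an appoggiatura.

The harmony at that moment is B minor triad (B, D, F#); E4 is not a chord tone.
It is approached by leap down from B4 and left by step up to F#4.
Leap in, step out — an appoggiatura.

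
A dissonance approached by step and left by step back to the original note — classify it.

Approach: by step. Departure: by step in the opposite direction, back to the starting pitch.
Stepwise on both sides but reversing to return to the same chord tone — a neighbor tone. (Had it continued onward in the same direction it would be a passing tone instead.)

Neighbor tone.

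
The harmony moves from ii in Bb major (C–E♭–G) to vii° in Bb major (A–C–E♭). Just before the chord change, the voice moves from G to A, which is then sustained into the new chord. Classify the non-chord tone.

The harmony at that moment is C minor triad (C, E♭, G); A is not a chord tone.
It is approached by step up from G and then sustained as the same pitch into the next harmony.
Arriving early and becoming a chord tone when the harmony changes — an anticipation.

A is an anticipation.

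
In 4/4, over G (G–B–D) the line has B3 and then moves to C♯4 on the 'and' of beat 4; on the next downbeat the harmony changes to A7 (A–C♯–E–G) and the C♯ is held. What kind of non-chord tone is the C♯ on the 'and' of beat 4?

Anticipation.

The harmony at that moment is G major triad (G, B, D); C♯4 is not a chord tone.
It is approached by step up from B3 and then sustained as the same pitch into the next harmony.
Arriving early and becoming a chord tone when the harmony changes — an anticipation.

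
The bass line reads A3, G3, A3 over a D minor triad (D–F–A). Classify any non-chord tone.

The harmony at that moment is D minor triad (D, F, A); G3 is not a chord tone.
It is approached by step down from A3 and left by step up to A3.
Step away and step back to the same note — a neighbor tone (lower neighbor).

G3 is a neighbor tone.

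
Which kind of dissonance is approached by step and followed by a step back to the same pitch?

Approach: by step. Departure: by step in the opposite direction, back to the starting pitch.
Stepwise on both sides but reversing to return to the same chord tone — a neighbor tone. (Had it continued onward in the same direction it would be a passing tone instead.)

Neighbor tone.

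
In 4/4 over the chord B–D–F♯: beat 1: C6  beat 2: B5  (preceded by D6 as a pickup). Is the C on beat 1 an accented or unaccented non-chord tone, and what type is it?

The harmony at that moment is B minor triad (B, D, F♯); C6 is not a chord tone.
It is approached by step down from D6 and left by step down to B5.
Step in, step out in the same direction — a passing tone.
It falls on the downbeat, so it is accented.

Accented passing tone.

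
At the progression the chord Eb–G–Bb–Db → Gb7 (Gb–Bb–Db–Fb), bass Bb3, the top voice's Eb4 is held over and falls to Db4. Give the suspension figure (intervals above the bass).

At the second chord the bass is Bb3. The suspended Eb4 lies a fourth above the bass; after resolving down by step to Db4, the interval above the bass becomes a third.
Suspension figures are named by those two intervals: 4–3.

4–3 suspension.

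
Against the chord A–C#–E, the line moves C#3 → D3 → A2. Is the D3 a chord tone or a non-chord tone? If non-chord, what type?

The harmony at that moment is A major triad (A, C#, E); D3 is not a chord tone.
It is approached by step up from C#3 and left by leap down to A2.
Step in, leap out — an escape tone.

Non-chord tone — an escape tone.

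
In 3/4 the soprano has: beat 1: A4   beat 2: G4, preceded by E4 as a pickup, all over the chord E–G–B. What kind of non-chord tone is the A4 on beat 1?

Appoggiatura.

The harmony at that moment is E minor triad (E, G, B); A4 is not a chord tone.
It is approached by leap up from E4 and left by step down to G4.
Leap in, step out, metrically accented — an appoggiatura.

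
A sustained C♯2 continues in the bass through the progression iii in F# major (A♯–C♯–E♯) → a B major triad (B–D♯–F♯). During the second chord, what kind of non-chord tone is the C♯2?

Pedal tone (pedal point).

The harmony at that moment is B major triad (B, D♯, F♯); C♯2 is not a chord tone.
It is held over (the same pitch as the preceding C♯2) and then sustained as the same pitch into the next harmony.
Sustained through a change of harmony — a pedal tone.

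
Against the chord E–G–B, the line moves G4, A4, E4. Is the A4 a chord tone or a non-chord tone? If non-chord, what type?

Non-chord tone — an escape tone.

The harmony at that moment is E minor triad (E, G, B); A4 is not a chord tone.
It is approached by step up from G4 and left by leap down to E4.
Step in, leap out — an escape tone.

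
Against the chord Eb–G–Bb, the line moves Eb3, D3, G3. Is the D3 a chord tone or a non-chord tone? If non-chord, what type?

Non-chord tone — an escape tone.

The harmony at that moment is Eb major triad (Eb, G, Bb); D3 is not a chord tone.
It is approached by step down from Eb3 and left by leap up to G3.
Step in, leap out — an escape tone.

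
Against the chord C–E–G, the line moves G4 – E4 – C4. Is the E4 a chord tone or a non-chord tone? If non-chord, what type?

C major triad contains C, E, G; E is the third, so it is a chord tone.

Chord tone (the third of C major triad).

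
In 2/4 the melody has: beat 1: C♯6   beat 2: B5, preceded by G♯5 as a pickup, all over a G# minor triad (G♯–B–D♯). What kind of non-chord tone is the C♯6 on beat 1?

Appoggiatura.

The harmony at that moment is G♯ minor triad (G♯, B, D♯); C♯6 is not a chord tone.
It is approached by leap up from G♯5 and left by step down to B5.
Leap in, step out, metrically accented — an appoggiatura.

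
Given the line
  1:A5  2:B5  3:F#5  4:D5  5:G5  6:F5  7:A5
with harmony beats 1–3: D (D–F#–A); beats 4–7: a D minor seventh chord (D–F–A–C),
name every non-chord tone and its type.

The harmony at that moment is D major triad (D, F#, A); B5 is not a chord tone.
It is approached by step up from A5 and left by leap down to F#5.
Step in, leap out — an escape tone.
The harmony at that moment is D minor seventh chord (D, F, A, C); G5 is not a chord tone.
It is approached by leap up from D5 and left by step down to F5.
Leap in, step out — an appoggiatura.

B5 (beat 2) — escape tone; G5 (beat 5) — appoggiatura.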